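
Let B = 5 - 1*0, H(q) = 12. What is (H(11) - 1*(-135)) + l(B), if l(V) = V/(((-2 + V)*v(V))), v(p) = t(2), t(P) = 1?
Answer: 446/3 ≈ 148.67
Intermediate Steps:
v(p) = 1
B = 5 (B = 5 + 0 = 5)
l(V) = V/(-2 + V) (l(V) = V/(((-2 + V)*1)) = V/(-2 + V))
(H(11) - 1*(-135)) + l(B) = (12 - 1*(-135)) + 5/(-2 + 5) = (12 + 135) + 5/3 = 147 + 5*(1/3) = 147 + 5/3 = 446/3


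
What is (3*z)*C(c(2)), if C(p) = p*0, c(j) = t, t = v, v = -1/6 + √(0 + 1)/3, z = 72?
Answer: 0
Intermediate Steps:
v = ⅙ (v = -1*⅙ + √1*(⅓) = -⅙ + 1*(⅓) = -⅙ + ⅓ = ⅙ ≈ 0.16667)
t = ⅙ ≈ 0.16667
c(j) = ⅙
C(p) = 0
(3*z)*C(c(2)) = (3*72)*0 = 216*0 = 0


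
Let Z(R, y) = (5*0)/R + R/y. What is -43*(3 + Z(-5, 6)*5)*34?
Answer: 5117/3 ≈ 1705.7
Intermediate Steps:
Z(R, y) = R/y (Z(R, y) = 0/R + R/y = 0 + R/y = R/y)
-43*(3 + Z(-5, 6)*5)*34 = -43*(3 - 5/6*5)*34 = -43*(3 - 5*⅙*5)*34 = -43*(3 - ⅚*5)*34 = -43*(3 - 25/6)*34 = -43*(-7/6)*34 = (301/6)*34 = 5117/3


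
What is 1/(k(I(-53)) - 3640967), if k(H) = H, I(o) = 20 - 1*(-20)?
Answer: -1/3640927 ≈ -2.7466e-7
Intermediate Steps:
I(o) = 40 (I(o) = 20 + 20 = 40)
1/(k(I(-53)) - 3640967) = 1/(40 - 3640967) = 1/(-3640927) = -1/3640927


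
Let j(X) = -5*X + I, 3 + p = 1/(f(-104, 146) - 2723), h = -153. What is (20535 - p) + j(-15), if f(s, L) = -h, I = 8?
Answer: 52995971/2570 ≈ 20621.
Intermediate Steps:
f(s, L) = 153 (f(s, L) = -1*(-153) = 153)
p = -7711/2570 (p = -3 + 1/(153 - 2723) = -3 + 1/(-2570) = -3 - 1/2570 = -7711/2570 ≈ -3.0004)
j(X) = 8 - 5*X (j(X) = -5*X + 8 = 8 - 5*X)
(20535 - p) + j(-15) = (20535 - 1*(-7711/2570)) + (8 - 5*(-15)) = (20535 + 7711/2570) + (8 + 75) = 52782661/2570 + 83 = 52995971/2570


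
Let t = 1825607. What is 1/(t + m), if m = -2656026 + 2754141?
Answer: 1/1923722 ≈ 5.1983e-7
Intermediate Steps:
m = 98115
1/(t + m) = 1/(1825607 + 98115) = 1/1923722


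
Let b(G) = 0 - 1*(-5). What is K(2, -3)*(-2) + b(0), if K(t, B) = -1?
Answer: 7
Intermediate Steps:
b(G) = 5 (b(G) = 0 + 5 = 5)
K(2, -3)*(-2) + b(0) = -1*(-2) + 5 = 2 + 5 = 7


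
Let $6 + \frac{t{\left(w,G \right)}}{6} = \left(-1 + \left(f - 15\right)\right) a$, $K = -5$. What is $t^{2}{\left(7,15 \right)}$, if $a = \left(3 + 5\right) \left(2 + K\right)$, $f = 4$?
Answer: $2862864$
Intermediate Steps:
$a = -24$ ($a = \left(3 + 5\right) \left(2 - 5\right) = 8 \left(-3\right) = -24$)
$t{\left(w,G \right)} = 1692$ ($t{\left(w,G \right)} = -36 + 6 \left(-1 + \left(4 - 15\right)\right) \left(-24\right) = -36 + 6 \left(-1 - 11\right) \left(-24\right) = -36 + 6 \left(\left(-12\right) \left(-24\right)\right) = -36 + 6 \cdot 288 = -36 + 1728 = 1692$)
$t^{2}{\left(7,15 \right)} = 1692^{2} = 2862864$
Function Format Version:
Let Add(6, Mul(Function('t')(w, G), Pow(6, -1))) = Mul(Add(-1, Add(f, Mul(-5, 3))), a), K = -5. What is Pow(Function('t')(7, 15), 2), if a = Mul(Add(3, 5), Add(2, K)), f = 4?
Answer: 2862864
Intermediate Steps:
a = -24 (a = Mul(Add(3, 5), Add(2, -5)) = Mul(8, -3) = -24)
Function('t')(w, G) = 1692 (Function('t')(w, G) = Add(-36, Mul(6, Mul(Add(-1, Add(4, Mul(-5, 3))), -24))) = Add(-36, Mul(6, Mul(Add(-1, Add(4, -15)), -24))) = Add(-36, Mul(6, Mul(Add(-1, -11), -24))) = Add(-36, Mul(6, Mul(-12, -24))) = Add(-36, Mul(6, 288)) = Add(-36, 1728) = 1692)
Pow(Function('t')(7, 15), 2) = Pow(1692, 2) = 2862864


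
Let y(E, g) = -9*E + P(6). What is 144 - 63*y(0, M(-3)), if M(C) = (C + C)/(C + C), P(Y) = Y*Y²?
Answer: -13464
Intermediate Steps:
P(Y) = Y³
M(C) = 1 (M(C) = (2*C)/((2*C)) = (2*C)*(1/(2*C)) = 1)
y(E, g) = 216 - 9*E (y(E, g) = -9*E + 6³ = -9*E + 216 = 216 - 9*E)
144 - 63*y(0, M(-3)) = 144 - 63*(216 - 9*0) = 144 - 63*(216 + 0) = 144 - 63*216 = 144 - 13608 = -13464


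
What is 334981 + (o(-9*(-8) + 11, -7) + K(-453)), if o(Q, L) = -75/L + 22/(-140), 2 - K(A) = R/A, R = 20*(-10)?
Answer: 10622631697/31710 ≈ 3.3499e+5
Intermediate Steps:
R = -200
K(A) = 2 + 200/A (K(A) = 2 - (-200)/A = 2 + 200/A)
o(Q, L) = -11/70 - 75/L (o(Q, L) = -75/L + 22*(-1/140) = -75/L - 11/70 = -11/70 - 75/L)
334981 + (o(-9*(-8) + 11, -7) + K(-453)) = 334981 + ((-11/70 - 75/(-7)) + (2 + 200/(-453))) = 334981 + ((-11/70 - 75*(-1/7)) + (2 + 200*(-1/453))) = 334981 + ((-11/70 + 75/7) + (2 - 200/453)) = 334981 + (739/70 + 706/453) = 334981 + 384187/31710 = 10622631697/31710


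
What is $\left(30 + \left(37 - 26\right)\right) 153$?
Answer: $6273$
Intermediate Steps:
$\left(30 + \left(37 - 26\right)\right) 153 = \left(30 + 11\right) 153 = 41 \cdot 153 = 6273$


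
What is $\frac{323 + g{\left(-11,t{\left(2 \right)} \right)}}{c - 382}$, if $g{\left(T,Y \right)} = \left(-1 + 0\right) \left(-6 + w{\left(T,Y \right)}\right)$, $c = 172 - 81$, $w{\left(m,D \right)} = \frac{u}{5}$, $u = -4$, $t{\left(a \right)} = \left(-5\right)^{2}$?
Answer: $- \frac{17}{15} \approx -1.1333$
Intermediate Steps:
$t{\left(a \right)} = 25$
$w{\left(m,D \right)} = - \frac{4}{5}$
$c = 91$ ($c = 172 - 81 = 91$)
$g{\left(T,Y \right)} = \frac{34}{5}$ ($g{\left(T,Y \right)} = \left(-1 + 0\right) \left(-6 - \frac{4}{5}\right) = \left(-1\right) \left(- \frac{34}{5}\right) = \frac{34}{5}$)
$\frac{323 + g{\left(-11,t{\left(2 \right)} \right)}}{c - 382} = \frac{323 + \frac{34}{5}}{91 - 382} = \frac{1649}{5 \left(-291\right)} = \frac{1649}{5} \left(- \frac{1}{291}\right) = - \frac{17}{15}$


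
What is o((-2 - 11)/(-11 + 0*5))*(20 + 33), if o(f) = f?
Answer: 689/11 ≈ 62.636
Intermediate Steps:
o((-2 - 11)/(-11 + 0*5))*(20 + 33) = ((-2 - 11)/(-11 + 0*5))*(20 + 33) = -13/(-11 + 0)*53 = -13/(-11)*53 = -13*(-1/11)*53 = (13/11)*53 = 689/11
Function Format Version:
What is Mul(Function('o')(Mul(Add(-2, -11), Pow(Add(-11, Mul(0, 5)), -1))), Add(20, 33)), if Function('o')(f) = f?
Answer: Rational(689, 11) ≈ 62.636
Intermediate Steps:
Mul(Function('o')(Mul(Add(-2, -11), Pow(Add(-11, Mul(0, 5)), -1))), Add(20, 33)) = Mul(Mul(Add(-2, -11), Pow(Add(-11, Mul(0, 5)), -1)), Add(20, 33)) = Mul(Mul(-13, Pow(Add(-11, 0), -1)), 53) = Mul(Mul(-13, Pow(-11, -1)), 53) = Mul(Mul(-13, Rational(-1, 11)), 53) = Mul(Rational(13, 11), 53) = Rational(689, 11)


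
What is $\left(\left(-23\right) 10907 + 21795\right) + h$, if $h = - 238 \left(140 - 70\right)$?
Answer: $-245726$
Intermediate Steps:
$h = -16660$ ($h = \left(-238\right) 70 = -16660$)
$\left(\left(-23\right) 10907 + 21795\right) + h = \left(\left(-23\right) 10907 + 21795\right) - 16660 = \left(-250861 + 21795\right) - 16660 = -229066 - 16660 = -245726$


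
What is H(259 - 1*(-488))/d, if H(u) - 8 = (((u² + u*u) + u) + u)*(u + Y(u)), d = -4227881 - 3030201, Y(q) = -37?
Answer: -396716764/3629041 ≈ -109.32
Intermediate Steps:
d = -7258082
H(u) = 8 + (-37 + u)*(2*u + 2*u²) (H(u) = 8 + (((u² + u*u) + u) + u)*(u - 37) = 8 + (((u² + u²) + u) + u)*(-37 + u) = 8 + ((2*u² + u) + u)*(-37 + u) = 8 + ((u + 2*u²) + u)*(-37 + u) = 8 + (2*u + 2*u²)*(-37 + u) = 8 + (-37 + u)*(2*u + 2*u²))
H(259 - 1*(-488))/d = (8 - 74*(259 - 1*(-488)) - 72*(259 - 1*(-488))² + 2*(259 - 1*(-488))³)/(-7258082) = (8 - 74*(259 + 488) - 72*(259 + 488)² + 2*(259 + 488)³)*(-1/7258082) = (8 - 74*747 - 72*747² + 2*747³)*(-1/7258082) = (8 - 55278 - 72*558009 + 2*416832723)*(-1/7258082) = (8 - 55278 - 40176648 + 833665446)*(-1/7258082) = 793433528*(-1/7258082) = -396716764/3629041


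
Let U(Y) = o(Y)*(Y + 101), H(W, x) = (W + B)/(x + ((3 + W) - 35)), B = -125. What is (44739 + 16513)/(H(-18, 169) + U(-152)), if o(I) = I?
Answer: 7288988/922345 ≈ 7.9027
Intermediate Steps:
H(W, x) = (-125 + W)/(-32 + W + x) (H(W, x) = (W - 125)/(x + ((3 + W) - 35)) = (-125 + W)/(x + (-32 + W)) = (-125 + W)/(-32 + W + x))
U(Y) = Y*(101 + Y) (U(Y) = Y*(Y + 101) = Y*(101 + Y))
(44739 + 16513)/(H(-18, 169) + U(-152)) = (44739 + 16513)/((-125 - 18)/(-32 - 18 + 169) - 152*(101 - 152)) = 61252/(-143/119 - 152*(-51)) = 61252/((1/119)*(-143) + 7752) = 61252/(-143/119 + 7752) = 61252/(922345/119) = 61252*(119/922345) = 7288988/922345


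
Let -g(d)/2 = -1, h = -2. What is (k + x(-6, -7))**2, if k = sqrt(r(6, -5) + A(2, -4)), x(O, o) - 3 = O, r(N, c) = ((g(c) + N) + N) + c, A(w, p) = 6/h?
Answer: (3 - sqrt(6))**2 ≈ 0.30306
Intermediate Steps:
A(w, p) = -3 (A(w, p) = 6/(-2) = 6*(-1/2) = -3)
g(d) = 2 (g(d) = -2*(-1) = 2)
r(N, c) = 2 + c + 2*N (r(N, c) = ((2 + N) + N) + c = (2 + 2*N) + c = 2 + c + 2*N)
x(O, o) = 3 + O
k = sqrt(6) (k = sqrt((2 - 5 + 2*6) - 3) = sqrt((2 - 5 + 12) - 3) = sqrt(9 - 3) = sqrt(6) ≈ 2.4495)
(k + x(-6, -7))**2 = (sqrt(6) + (3 - 6))**2 = (sqrt(6) - 3)**2 = (-3 + sqrt(6))**2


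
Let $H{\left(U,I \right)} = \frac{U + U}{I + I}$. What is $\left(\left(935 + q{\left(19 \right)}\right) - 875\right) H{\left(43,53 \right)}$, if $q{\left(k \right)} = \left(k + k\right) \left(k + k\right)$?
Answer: $\frac{64672}{53} \approx 1220.2$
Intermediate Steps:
$q{\left(k \right)} = 4 k^{2}$ ($q{\left(k \right)} = 2 k 2 k = 4 k^{2}$)
$H{\left(U,I \right)} = \frac{U}{I}$ ($H{\left(U,I \right)} = \frac{2 U}{2 I} = 2 U \frac{1}{2 I} = \frac{U}{I}$)
$\left(\left(935 + q{\left(19 \right)}\right) - 875\right) H{\left(43,53 \right)} = \left(\left(935 + 4 \cdot 19^{2}\right) - 875\right) \frac{43}{53} = \left(\left(935 + 4 \cdot 361\right) - 875\right) 43 \cdot \frac{1}{53} = \left(\left(935 + 1444\right) - 875\right) \frac{43}{53} = \left(2379 - 875\right) \frac{43}{53} = 1504 \cdot \frac{43}{53} = \frac{64672}{53}$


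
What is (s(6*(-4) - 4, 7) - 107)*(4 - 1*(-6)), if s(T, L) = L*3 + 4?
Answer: -820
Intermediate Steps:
s(T, L) = 4 + 3*L (s(T, L) = 3*L + 4 = 4 + 3*L)
(s(6*(-4) - 4, 7) - 107)*(4 - 1*(-6)) = ((4 + 3*7) - 107)*(4 - 1*(-6)) = ((4 + 21) - 107)*(4 + 6) = (25 - 107)*10 = -82*10 = -820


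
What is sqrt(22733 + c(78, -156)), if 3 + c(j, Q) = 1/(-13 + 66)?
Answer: sqrt(63848623)/53 ≈ 150.76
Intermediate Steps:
c(j, Q) = -158/53 (c(j, Q) = -3 + 1/(-13 + 66) = -3 + 1/53 = -158/53)
sqrt(22733 + c(78, -156)) = sqrt(22733 - 158/53) = sqrt(1204691/53) = sqrt(63848623)/53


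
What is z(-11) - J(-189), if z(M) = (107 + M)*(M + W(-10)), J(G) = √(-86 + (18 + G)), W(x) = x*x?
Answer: 8544 - I*√257 ≈ 8544.0 - 16.031*I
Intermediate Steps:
W(x) = x²
J(G) = √(-68 + G)
z(M) = (100 + M)*(107 + M) (z(M) = (107 + M)*(M + (-10)²) = (107 + M)*(M + 100) = (107 + M)*(100 + M) = (100 + M)*(107 + M))
z(-11) - J(-189) = (10700 + (-11)² + 207*(-11)) - √(-68 - 189) = (10700 + 121 - 2277) - √(-257) = 8544 - I*√257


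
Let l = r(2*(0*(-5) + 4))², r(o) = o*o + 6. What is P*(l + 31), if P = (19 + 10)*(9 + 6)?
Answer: 2144985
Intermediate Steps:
r(o) = 6 + o² (r(o) = o² + 6 = 6 + o²)
l = 4900 (l = (6 + (2*(0*(-5) + 4))²)² = (6 + (2*(0 + 4))²)² = (6 + (2*4)²)² = (6 + 8²)² = (6 + 64)² = 70² = 4900)
P = 435 (P = 29*15 = 435)
P*(l + 31) = 435*(4900 + 31) = 435*4931 = 2144985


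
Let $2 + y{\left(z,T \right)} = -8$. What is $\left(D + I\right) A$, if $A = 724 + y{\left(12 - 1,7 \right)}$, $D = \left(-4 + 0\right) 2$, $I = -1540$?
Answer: $-1105272$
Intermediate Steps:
$D = -8$ ($D = \left(-4\right) 2 = -8$)
$y{\left(z,T \right)} = -10$ ($y{\left(z,T \right)} = -2 - 8 = -10$)
$A = 714$ ($A = 724 - 10 = 714$)
$\left(D + I\right) A = \left(-8 - 1540\right) 714 = \left(-1548\right) 714 = -1105272$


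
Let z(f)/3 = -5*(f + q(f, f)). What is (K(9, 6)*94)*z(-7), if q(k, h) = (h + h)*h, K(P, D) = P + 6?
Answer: -1924650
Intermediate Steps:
K(P, D) = 6 + P
q(k, h) = 2*h**2 (q(k, h) = (2*h)*h = 2*h**2)
z(f) = -30*f**2 - 15*f (z(f) = 3*(-5*(f + 2*f**2)) = 3*(-10*f**2 - 5*f) = -30*f**2 - 15*f)
(K(9, 6)*94)*z(-7) = ((6 + 9)*94)*(15*(-7)*(-1 - 2*(-7))) = (15*94)*(15*(-7)*(-1 + 14)) = 1410*(15*(-7)*13) = 1410*(-1365) = -1924650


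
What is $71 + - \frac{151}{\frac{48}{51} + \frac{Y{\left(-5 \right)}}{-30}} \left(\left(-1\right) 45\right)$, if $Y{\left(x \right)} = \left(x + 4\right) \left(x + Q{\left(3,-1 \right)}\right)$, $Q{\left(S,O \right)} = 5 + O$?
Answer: $\frac{3498323}{463} \approx 7555.8$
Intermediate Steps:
$Y{\left(x \right)} = \left(4 + x\right)^{2}$ ($Y{\left(x \right)} = \left(x + 4\right) \left(x + \left(5 - 1\right)\right) = \left(4 + x\right) \left(x + 4\right) = \left(4 + x\right) \left(4 + x\right) = \left(4 + x\right)^{2}$)
$71 + - \frac{151}{\frac{48}{51} + \frac{Y{\left(-5 \right)}}{-30}} \left(\left(-1\right) 45\right) = 71 + - \frac{151}{\frac{48}{51} + \frac{16 + \left(-5\right)^{2} + 8 \left(-5\right)}{-30}} \left(\left(-1\right) 45\right) = 71 + - \frac{151}{48 \cdot \frac{1}{51} + \left(16 + 25 - 40\right) \left(- \frac{1}{30}\right)} \left(-45\right) = 71 + - \frac{151}{\frac{16}{17} + 1 \left(- \frac{1}{30}\right)} \left(-45\right) = 71 + - \frac{151}{\frac{16}{17} - \frac{1}{30}} \left(-45\right) = 71 + - \frac{151}{\frac{463}{510}} \left(-45\right) = 71 + \left(-151\right) \frac{510}{463} \left(-45\right) = 71 - - \frac{3465450}{463} = 71 + \frac{3465450}{463} = \frac{3498323}{463}$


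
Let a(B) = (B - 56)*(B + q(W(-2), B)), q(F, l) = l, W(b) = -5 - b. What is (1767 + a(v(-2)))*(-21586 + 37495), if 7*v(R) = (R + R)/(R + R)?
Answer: 1365008109/49 ≈ 2.7857e+7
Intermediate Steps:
v(R) = ⅐ (v(R) = ((R + R)/(R + R))/7 = ((2*R)/((2*R)))/7 = ((2*R)*(1/(2*R)))/7 = (⅐)*1 = ⅐)
a(B) = 2*B*(-56 + B) (a(B) = (B - 56)*(B + B) = (-56 + B)*(2*B) = 2*B*(-56 + B))
(1767 + a(v(-2)))*(-21586 + 37495) = (1767 + 2*(⅐)*(-56 + ⅐))*(-21586 + 37495) = (1767 + 2*(⅐)*(-391/7))*15909 = (1767 - 782/49)*15909 = (85801/49)*15909 = 1365008109/49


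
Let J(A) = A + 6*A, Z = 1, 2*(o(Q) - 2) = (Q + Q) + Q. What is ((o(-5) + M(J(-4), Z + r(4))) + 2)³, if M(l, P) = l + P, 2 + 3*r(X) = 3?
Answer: -5929741/216 ≈ -27453.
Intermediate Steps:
o(Q) = 2 + 3*Q/2 (o(Q) = 2 + ((Q + Q) + Q)/2 = 2 + (2*Q + Q)/2 = 2 + (3*Q)/2 = 2 + 3*Q/2)
r(X) = ⅓ (r(X) = -⅔ + (⅓)*3 = -⅔ + 1 = ⅓)
J(A) = 7*A
M(l, P) = P + l
((o(-5) + M(J(-4), Z + r(4))) + 2)³ = (((2 + (3/2)*(-5)) + ((1 + ⅓) + 7*(-4))) + 2)³ = (((2 - 15/2) + (4/3 - 28)) + 2)³ = ((-11/2 - 80/3) + 2)³ = (-193/6 + 2)³ = (-181/6)³ = -5929741/216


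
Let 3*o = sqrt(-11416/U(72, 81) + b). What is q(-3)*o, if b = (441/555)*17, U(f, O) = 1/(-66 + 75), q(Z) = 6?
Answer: 2*I*sqrt(3515951085)/185 ≈ 641.03*I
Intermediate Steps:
U(f, O) = 1/9
b = 2499/185 (b = (441*(1/555))*17 = (147/185)*17 = 2499/185 ≈ 13.508)
o = I*sqrt(3515951085)/555 (o = sqrt(-11416/1/9 + 2499/185)/3 = sqrt(-11416*9 + 2499/185)/3 = sqrt(-102744 + 2499/185)/3 = sqrt(-19005141/185)/3 = (I*sqrt(3515951085)/185)/3 = I*sqrt(3515951085)/555 ≈ 106.84*I)
q(-3)*o = 6*(I*sqrt(3515951085)/555) = 2*I*sqrt(3515951085)/185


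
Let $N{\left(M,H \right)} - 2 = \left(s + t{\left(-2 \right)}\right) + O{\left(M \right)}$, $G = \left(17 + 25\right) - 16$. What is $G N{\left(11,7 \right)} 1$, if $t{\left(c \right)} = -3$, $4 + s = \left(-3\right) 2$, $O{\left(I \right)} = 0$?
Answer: $-286$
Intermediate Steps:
$s = -10$ ($s = -4 - 6 = -10$)
$G = 26$ ($G = 42 - 16 = 26$)
$N{\left(M,H \right)} = -11$ ($N{\left(M,H \right)} = 2 + \left(\left(-10 - 3\right) + 0\right) = 2 + \left(-13 + 0\right) = 2 - 13 = -11$)
$G N{\left(11,7 \right)} 1 = 26 \left(-11\right) 1 = \left(-286\right) 1 = -286$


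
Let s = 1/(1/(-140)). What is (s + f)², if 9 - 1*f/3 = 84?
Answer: 133225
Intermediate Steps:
f = -225 (f = 27 - 3*84 = 27 - 252 = -225)
s = -140 (s = 1/(-1/140) = -140)
(s + f)² = (-140 - 225)² = (-365)² = 133225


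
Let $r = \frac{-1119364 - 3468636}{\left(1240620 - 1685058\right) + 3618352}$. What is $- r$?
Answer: $\frac{2294000}{1586957} \approx 1.4455$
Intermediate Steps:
$r = - \frac{2294000}{1586957}$ ($r = - \frac{4588000}{-444438 + 3618352} = - \frac{4588000}{3173914} = \left(-4588000\right) \frac{1}{3173914} = - \frac{2294000}{1586957} \approx -1.4455$)
$- r = \left(-1\right) \left(- \frac{2294000}{1586957}\right) = \frac{2294000}{1586957}$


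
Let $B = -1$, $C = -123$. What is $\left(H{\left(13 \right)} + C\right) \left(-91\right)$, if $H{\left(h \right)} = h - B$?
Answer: $9919$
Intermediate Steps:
$H{\left(h \right)} = 1 + h$ ($H{\left(h \right)} = h - -1 = h + 1 = 1 + h$)
$\left(H{\left(13 \right)} + C\right) \left(-91\right) = \left(\left(1 + 13\right) - 123\right) \left(-91\right) = \left(14 - 123\right) \left(-91\right) = \left(-109\right) \left(-91\right) = 9919$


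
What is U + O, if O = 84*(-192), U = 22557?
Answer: 6429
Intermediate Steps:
O = -16128
U + O = 22557 - 16128 = 6429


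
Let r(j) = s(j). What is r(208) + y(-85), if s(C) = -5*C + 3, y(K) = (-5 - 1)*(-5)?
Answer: -1007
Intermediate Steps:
y(K) = 30 (y(K) = -6*(-5) = 30)
s(C) = 3 - 5*C
r(j) = 3 - 5*j
r(208) + y(-85) = (3 - 5*208) + 30 = (3 - 1040) + 30 = -1037 + 30 = -1007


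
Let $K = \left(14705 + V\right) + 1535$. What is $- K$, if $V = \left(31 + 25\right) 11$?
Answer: $-16856$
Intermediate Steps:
$V = 616$ ($V = 56 \cdot 11 = 616$)
$K = 16856$ ($K = \left(14705 + 616\right) + 1535 = 15321 + 1535 = 16856$)
$- K = \left(-1\right) 16856 = -16856$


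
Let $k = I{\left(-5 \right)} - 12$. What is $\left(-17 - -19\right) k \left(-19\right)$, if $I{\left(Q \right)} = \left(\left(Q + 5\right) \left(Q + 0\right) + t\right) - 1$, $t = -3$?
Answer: $608$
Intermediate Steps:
$I{\left(Q \right)} = -4 + Q \left(5 + Q\right)$ ($I{\left(Q \right)} = \left(\left(Q + 5\right) \left(Q + 0\right) - 3\right) - 1 = \left(\left(5 + Q\right) Q - 3\right) - 1 = \left(Q \left(5 + Q\right) - 3\right) - 1 = \left(-3 + Q \left(5 + Q\right)\right) - 1 = -4 + Q \left(5 + Q\right)$)
$k = -16$ ($k = \left(-4 + \left(-5\right)^{2} + 5 \left(-5\right)\right) - 12 = \left(-4 + 25 - 25\right) - 12 = -4 - 12 = -16$)
$\left(-17 - -19\right) k \left(-19\right) = \left(-17 - -19\right) \left(-16\right) \left(-19\right) = \left(-17 + 19\right) \left(-16\right) \left(-19\right) = 2 \left(-16\right) \left(-19\right) = \left(-32\right) \left(-19\right) = 608$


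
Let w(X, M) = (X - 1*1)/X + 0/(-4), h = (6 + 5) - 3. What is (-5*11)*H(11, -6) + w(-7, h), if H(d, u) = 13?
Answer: -4997/7 ≈ -713.86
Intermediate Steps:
h = 8 (h = 11 - 3 = 8)
w(X, M) = (-1 + X)/X (w(X, M) = (X - 1)/X + 0*(-¼) = (-1 + X)/X + 0 = (-1 + X)/X)
(-5*11)*H(11, -6) + w(-7, h) = -5*11*13 + (-1 - 7)/(-7) = -55*13 - ⅐*(-8) = -715 + 8/7 = -4997/7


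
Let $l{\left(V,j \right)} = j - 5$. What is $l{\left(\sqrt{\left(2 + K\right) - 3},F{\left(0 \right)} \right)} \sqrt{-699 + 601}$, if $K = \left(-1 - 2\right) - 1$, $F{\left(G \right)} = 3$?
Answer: $- 14 i \sqrt{2} \approx - 19.799 i$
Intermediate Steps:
$K = -4$ ($K = -3 - 1 = -4$)
$l{\left(V,j \right)} = -5 + j$
$l{\left(\sqrt{\left(2 + K\right) - 3},F{\left(0 \right)} \right)} \sqrt{-699 + 601} = \left(-5 + 3\right) \sqrt{-699 + 601} = - 2 \sqrt{-98} = - 2 \cdot 7 i \sqrt{2} = - 14 i \sqrt{2}$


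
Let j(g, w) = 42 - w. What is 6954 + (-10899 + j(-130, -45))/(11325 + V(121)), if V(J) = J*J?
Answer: 90278376/12983 ≈ 6953.6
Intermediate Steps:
V(J) = J²
6954 + (-10899 + j(-130, -45))/(11325 + V(121)) = 6954 + (-10899 + (42 - 1*(-45)))/(11325 + 121²) = 6954 + (-10899 + (42 + 45))/(11325 + 14641) = 6954 + (-10899 + 87)/25966 = 6954 - 10812*1/25966 = 6954 - 5406/12983 = 90278376/12983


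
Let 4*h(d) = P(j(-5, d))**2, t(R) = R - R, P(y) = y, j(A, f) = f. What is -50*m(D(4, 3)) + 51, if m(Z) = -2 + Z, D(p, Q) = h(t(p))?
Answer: 151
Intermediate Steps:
t(R) = 0
h(d) = d**2/4
D(p, Q) = 0 (D(p, Q) = (1/4)*0**2 = (1/4)*0 = 0)
-50*m(D(4, 3)) + 51 = -50*(-2 + 0) + 51 = -50*(-2) + 51 = 100 + 51 = 151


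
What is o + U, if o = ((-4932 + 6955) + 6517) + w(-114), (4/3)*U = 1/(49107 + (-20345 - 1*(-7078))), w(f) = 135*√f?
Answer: 1224294403/143360 + 135*I*√114 ≈ 8540.0 + 1441.4*I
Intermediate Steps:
U = 3/143360 (U = 3/(4*(49107 + (-20345 - 1*(-7078)))) = 3/(4*(49107 + (-20345 + 7078))) = 3/(4*(49107 - 13267)) = (¾)/35840 = (¾)*(1/35840) = 3/143360 ≈ 2.0926e-5)
o = 8540 + 135*I*√114 (o = ((-4932 + 6955) + 6517) + 135*√(-114) = (2023 + 6517) + 135*(I*√114) = 8540 + 135*I*√114 ≈ 8540.0 + 1441.4*I)
o + U = (8540 + 135*I*√114) + 3/143360 = 1224294403/143360 + 135*I*√114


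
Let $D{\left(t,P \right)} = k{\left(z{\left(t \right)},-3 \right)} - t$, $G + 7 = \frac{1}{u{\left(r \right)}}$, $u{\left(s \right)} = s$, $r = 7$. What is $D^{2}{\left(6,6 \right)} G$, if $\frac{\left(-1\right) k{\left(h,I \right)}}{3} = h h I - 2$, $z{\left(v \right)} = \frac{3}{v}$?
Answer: $- \frac{243}{7} \approx -34.714$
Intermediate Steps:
$k{\left(h,I \right)} = 6 - 3 I h^{2}$ ($k{\left(h,I \right)} = - 3 \left(h h I - 2\right) = - 3 \left(h^{2} I - 2\right) = - 3 \left(I h^{2} - 2\right) = - 3 \left(-2 + I h^{2}\right) = 6 - 3 I h^{2}$)
$G = - \frac{48}{7}$ ($G = -7 + \frac{1}{7} = - \frac{48}{7} \approx -6.8571$)
$D{\left(t,P \right)} = 6 - t + \frac{81}{t^{2}}$ ($D{\left(t,P \right)} = \left(6 - - 9 \left(\frac{3}{t}\right)^{2}\right) - t = \left(6 - - 9 \frac{9}{t^{2}}\right) - t = \left(6 + \frac{81}{t^{2}}\right) - t = 6 - t + \frac{81}{t^{2}}$)
$D^{2}{\left(6,6 \right)} G = \left(6 - 6 + \frac{81}{36}\right)^{2} \left(- \frac{48}{7}\right) = \left(6 - 6 + 81 \cdot \frac{1}{36}\right)^{2} \left(- \frac{48}{7}\right) = \left(6 - 6 + \frac{9}{4}\right)^{2} \left(- \frac{48}{7}\right) = \left(\frac{9}{4}\right)^{2} \left(- \frac{48}{7}\right) = \frac{81}{16} \left(- \frac{48}{7}\right) = - \frac{243}{7}$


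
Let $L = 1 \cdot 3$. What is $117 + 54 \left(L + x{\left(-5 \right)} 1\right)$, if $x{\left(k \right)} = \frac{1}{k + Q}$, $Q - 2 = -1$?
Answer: $\frac{531}{2} \approx 265.5$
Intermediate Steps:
$Q = 1$ ($Q = 2 - 1 = 1$)
$x{\left(k \right)} = \frac{1}{1 + k}$ ($x{\left(k \right)} = \frac{1}{k + 1} = \frac{1}{1 + k}$)
$L = 3$
$117 + 54 \left(L + x{\left(-5 \right)} 1\right) = 117 + 54 \left(3 + \frac{1}{1 - 5} \cdot 1\right) = 117 + 54 \left(3 + \frac{1}{-4} \cdot 1\right) = 117 + 54 \left(3 - \frac{1}{4}\right) = 117 + 54 \cdot \frac{11}{4} = 117 + \frac{297}{2} = \frac{531}{2}$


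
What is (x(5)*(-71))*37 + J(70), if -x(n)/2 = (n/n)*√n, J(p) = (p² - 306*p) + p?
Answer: -16450 + 5254*√5 ≈ -4701.7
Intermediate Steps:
J(p) = p² - 305*p
x(n) = -2*√n (x(n) = -2*n/n*√n = -2*√n)
(x(5)*(-71))*37 + J(70) = (-2*√5*(-71))*37 + 70*(-305 + 70) = (142*√5)*37 + 70*(-235) = 5254*√5 - 16450 = -16450 + 5254*√5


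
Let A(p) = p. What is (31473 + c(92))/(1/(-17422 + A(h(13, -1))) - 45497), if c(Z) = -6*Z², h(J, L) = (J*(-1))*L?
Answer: 336185199/792057274 ≈ 0.42445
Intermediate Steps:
h(J, L) = -J*L (h(J, L) = (-J)*L = -J*L)
(31473 + c(92))/(1/(-17422 + A(h(13, -1))) - 45497) = (31473 - 6*92²)/(1/(-17422 - 1*13*(-1)) - 45497) = (31473 - 6*8464)/(1/(-17422 + 13) - 45497) = (31473 - 50784)/(1/(-17409) - 45497) = -19311/(-1/17409 - 45497) = -19311/(-792057274/17409) = -19311*(-17409/792057274) = 336185199/792057274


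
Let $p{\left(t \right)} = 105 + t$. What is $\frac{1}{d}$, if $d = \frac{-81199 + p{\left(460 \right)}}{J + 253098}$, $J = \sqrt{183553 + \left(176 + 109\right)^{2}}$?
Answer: $- \frac{42183}{13439} - \frac{\sqrt{264778}}{80634} \approx -3.1452$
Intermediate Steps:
$J = \sqrt{264778}$ ($J = \sqrt{183553 + 285^{2}} = \sqrt{183553 + 81225} = \sqrt{264778} \approx 514.57$)
$d = - \frac{80634}{253098 + \sqrt{264778}}$ ($d = \frac{-81199 + \left(105 + 460\right)}{\sqrt{264778} + 253098} = \frac{-81199 + 565}{253098 + \sqrt{264778}} = - \frac{80634}{253098 + \sqrt{264778}} \approx -0.31794$)
$\frac{1}{d} = \frac{1}{- \frac{10204152066}{32029166413} + \frac{40317 \sqrt{264778}}{32029166413}}$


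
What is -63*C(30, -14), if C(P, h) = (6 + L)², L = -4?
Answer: -252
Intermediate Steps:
C(P, h) = 4 (C(P, h) = (6 - 4)² = 2² = 4)
-63*C(30, -14) = -63*4 = -252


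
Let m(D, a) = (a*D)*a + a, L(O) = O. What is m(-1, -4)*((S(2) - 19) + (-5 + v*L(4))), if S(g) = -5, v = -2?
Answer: 740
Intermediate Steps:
m(D, a) = a + D*a² (m(D, a) = (D*a)*a + a = D*a² + a = a + D*a²)
m(-1, -4)*((S(2) - 19) + (-5 + v*L(4))) = (-4*(1 - 1*(-4)))*((-5 - 19) + (-5 - 2*4)) = (-4*(1 + 4))*(-24 + (-5 - 8)) = (-4*5)*(-24 - 13) = -20*(-37) = 740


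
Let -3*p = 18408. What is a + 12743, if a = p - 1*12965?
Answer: -6358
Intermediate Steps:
p = -6136 (p = -⅓*18408 = -6136)
a = -19101 (a = -6136 - 1*12965 = -6136 - 12965 = -19101)
a + 12743 = -19101 + 12743 = -6358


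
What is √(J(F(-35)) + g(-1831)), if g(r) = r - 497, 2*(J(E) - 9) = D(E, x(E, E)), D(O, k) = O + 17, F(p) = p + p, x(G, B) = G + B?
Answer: I*√9382/2 ≈ 48.43*I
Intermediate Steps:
x(G, B) = B + G
F(p) = 2*p
D(O, k) = 17 + O
J(E) = 35/2 + E/2 (J(E) = 9 + (17 + E)/2 = 9 + (17/2 + E/2) = 35/2 + E/2)
g(r) = -497 + r
√(J(F(-35)) + g(-1831)) = √((35/2 + (2*(-35))/2) + (-497 - 1831)) = √((35/2 + (½)*(-70)) - 2328) = √((35/2 - 35) - 2328) = √(-35/2 - 2328) = √(-4691/2) = I*√9382/2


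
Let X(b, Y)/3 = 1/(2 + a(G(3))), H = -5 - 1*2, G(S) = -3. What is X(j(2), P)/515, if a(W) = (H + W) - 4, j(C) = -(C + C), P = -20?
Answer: -1/2060 ≈ -0.00048544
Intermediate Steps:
H = -7 (H = -5 - 2 = -7)
j(C) = -2*C
a(W) = -11 + W (a(W) = (-7 + W) - 4 = -11 + W)
X(b, Y) = -1/4 (X(b, Y) = 3/(2 + (-11 - 3)) = 3/(2 - 14) = 3/(-12) = 3*(-1/12) = -1/4)
X(j(2), P)/515 = -1/4/515 = -1/4*1/515 = -1/2060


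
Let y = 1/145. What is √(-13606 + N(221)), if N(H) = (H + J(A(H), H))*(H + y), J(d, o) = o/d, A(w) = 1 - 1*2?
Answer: I*√13606 ≈ 116.64*I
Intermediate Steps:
A(w) = -1 (A(w) = 1 - 2 = -1)
y = 1/145 ≈ 0.0068966
N(H) = 0 (N(H) = (H + H/(-1))*(H + 1/145) = (H + H*(-1))*(1/145 + H) = (H - H)*(1/145 + H) = 0*(1/145 + H) = 0)
√(-13606 + N(221)) = √(-13606 + 0) = √(-13606) = I*√13606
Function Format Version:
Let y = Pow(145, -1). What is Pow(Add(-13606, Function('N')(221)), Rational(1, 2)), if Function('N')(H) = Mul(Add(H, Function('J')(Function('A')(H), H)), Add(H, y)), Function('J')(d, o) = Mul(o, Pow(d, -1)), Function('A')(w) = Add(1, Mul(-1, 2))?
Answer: Mul(I, Pow(13606, Rational(1, 2))) ≈ Mul(116.64, I)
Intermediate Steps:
Function('A')(w) = -1 (Function('A')(w) = Add(1, -2) = -1)
y = Rational(1, 145) ≈ 0.0068966
Function('N')(H) = 0 (Function('N')(H) = Mul(Add(H, Mul(H, Pow(-1, -1))), Add(H, Rational(1, 145))) = Mul(Add(H, Mul(H, -1)), Add(Rational(1, 145), H)) = Mul(Add(H, Mul(-1, H)), Add(Rational(1, 145), H)) = Mul(0, Add(Rational(1, 145), H)) = 0)
Pow(Add(-13606, Function('N')(221)), Rational(1, 2)) = Pow(Add(-13606, 0), Rational(1, 2)) = Pow(-13606, Rational(1, 2)) = Mul(I, Pow(13606, Rational(1, 2)))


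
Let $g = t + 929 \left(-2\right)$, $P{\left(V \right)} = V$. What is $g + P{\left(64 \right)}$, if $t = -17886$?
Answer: $-19680$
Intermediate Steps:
$g = -19744$ ($g = -17886 + 929 \left(-2\right) = -17886 - 1858 = -19744$)
$g + P{\left(64 \right)} = -19744 + 64 = -19680$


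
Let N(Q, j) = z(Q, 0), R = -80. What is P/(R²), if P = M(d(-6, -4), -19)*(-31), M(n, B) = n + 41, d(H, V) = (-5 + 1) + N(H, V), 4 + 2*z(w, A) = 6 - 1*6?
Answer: -217/1280 ≈ -0.16953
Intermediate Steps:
z(w, A) = -2 (z(w, A) = -2 + (6 - 1*6)/2 = -2 + (6 - 6)/2 = -2 + (½)*0 = -2 + 0 = -2)
N(Q, j) = -2
d(H, V) = -6 (d(H, V) = (-5 + 1) - 2 = -4 - 2 = -6)
M(n, B) = 41 + n
P = -1085 (P = (41 - 6)*(-31) = 35*(-31) = -1085)
P/(R²) = -1085/((-80)²) = -1085/6400 = -1085*1/6400 = -217/1280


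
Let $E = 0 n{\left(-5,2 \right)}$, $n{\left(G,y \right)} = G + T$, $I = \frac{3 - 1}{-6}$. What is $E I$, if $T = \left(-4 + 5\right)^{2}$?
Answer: $0$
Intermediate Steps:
$T = 1$ ($T = 1^{2} = 1$)
$I = - \frac{1}{3}$ ($I = 2 \left(- \frac{1}{6}\right) = - \frac{1}{3} \approx -0.33333$)
$n{\left(G,y \right)} = 1 + G$ ($n{\left(G,y \right)} = G + 1 = 1 + G$)
$E = 0$ ($E = 0 \left(1 - 5\right) = 0 \left(-4\right) = 0$)
$E I = 0 \left(- \frac{1}{3}\right) = 0$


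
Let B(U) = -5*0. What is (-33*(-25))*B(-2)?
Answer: 0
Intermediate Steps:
B(U) = 0
(-33*(-25))*B(-2) = -33*(-25)*0 = 825*0 = 0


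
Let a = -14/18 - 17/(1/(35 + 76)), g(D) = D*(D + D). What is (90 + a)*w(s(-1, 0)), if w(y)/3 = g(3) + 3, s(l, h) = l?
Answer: -113260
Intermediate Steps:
g(D) = 2*D² (g(D) = D*(2*D) = 2*D²)
a = -16990/9 (a = -14*1/18 - 17/(1/111) = -7/9 - 17/1/111 = -7/9 - 17*111 = -7/9 - 1887 = -16990/9 ≈ -1887.8)
w(y) = 63 (w(y) = 3*(2*3² + 3) = 3*(2*9 + 3) = 3*(18 + 3) = 3*21 = 63)
(90 + a)*w(s(-1, 0)) = (90 - 16990/9)*63 = -16180/9*63 = -113260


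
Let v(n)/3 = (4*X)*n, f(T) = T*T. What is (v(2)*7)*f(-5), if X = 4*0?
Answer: 0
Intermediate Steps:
X = 0
f(T) = T²
v(n) = 0 (v(n) = 3*((4*0)*n) = 3*(0*n) = 3*0 = 0)
(v(2)*7)*f(-5) = (0*7)*(-5)² = 0*25 = 0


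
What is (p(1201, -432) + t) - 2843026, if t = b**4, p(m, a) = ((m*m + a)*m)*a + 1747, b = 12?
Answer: -748142480751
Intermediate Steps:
p(m, a) = 1747 + a*m*(a + m**2) (p(m, a) = ((m**2 + a)*m)*a + 1747 = ((a + m**2)*m)*a + 1747 = (m*(a + m**2))*a + 1747 = a*m*(a + m**2) + 1747 = 1747 + a*m*(a + m**2))
t = 20736 (t = 12**4 = 20736)
(p(1201, -432) + t) - 2843026 = ((1747 - 432*1201**3 + 1201*(-432)**2) + 20736) - 2843026 = ((1747 - 432*1732323601 + 1201*186624) + 20736) - 2843026 = ((1747 - 748363795632 + 224135424) + 20736) - 2843026 = (-748139658461 + 20736) - 2843026 = -748139637725 - 2843026 = -748142480751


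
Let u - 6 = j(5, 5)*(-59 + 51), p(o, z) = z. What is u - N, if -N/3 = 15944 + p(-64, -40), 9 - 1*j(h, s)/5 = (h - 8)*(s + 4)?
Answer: 46278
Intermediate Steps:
j(h, s) = 45 - 5*(-8 + h)*(4 + s) (j(h, s) = 45 - 5*(h - 8)*(s + 4) = 45 - 5*(-8 + h)*(4 + s))
u = -1434 (u = 6 + (205 - 20*5 + 40*5 - 5*5*5)*(-59 + 51) = 6 + (205 - 100 + 200 - 125)*(-8) = 6 + 180*(-8) = 6 - 1440 = -1434)
N = -47712 (N = -3*(15944 - 40) = -3*15904 = -47712)
u - N = -1434 - 1*(-47712) = -1434 + 47712 = 46278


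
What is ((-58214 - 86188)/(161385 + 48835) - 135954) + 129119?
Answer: -718499051/105110 ≈ -6835.7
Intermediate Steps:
((-58214 - 86188)/(161385 + 48835) - 135954) + 129119 = (-144402/210220 - 135954) + 129119 = (-144402*1/210220 - 135954) + 129119 = (-72201/105110 - 135954) + 129119 = -14290197141/105110 + 129119 = -718499051/105110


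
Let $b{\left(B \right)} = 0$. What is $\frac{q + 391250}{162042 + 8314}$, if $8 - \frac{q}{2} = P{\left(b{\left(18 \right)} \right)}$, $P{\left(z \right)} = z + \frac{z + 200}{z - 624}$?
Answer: $\frac{15259399}{6643884} \approx 2.2968$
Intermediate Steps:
$P{\left(z \right)} = z + \frac{200 + z}{-624 + z}$
$q = \frac{649}{39}$ ($q = 16 - 2 \frac{200 + 0^{2} - 0}{-624 + 0} = 16 - 2 \frac{200 + 0 + 0}{-624} = 16 - 2 \left(\left(- \frac{1}{624}\right) 200\right) = 16 - - \frac{25}{39} = 16 + \frac{25}{39} = \frac{649}{39} \approx 16.641$)
$\frac{q + 391250}{162042 + 8314} = \frac{\frac{649}{39} + 391250}{162042 + 8314} = \frac{15259399}{39 \cdot 170356} = \frac{15259399}{39} \cdot \frac{1}{170356} = \frac{15259399}{6643884}$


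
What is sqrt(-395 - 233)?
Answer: 2*I*sqrt(157) ≈ 25.06*I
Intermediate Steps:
sqrt(-395 - 233) = sqrt(-628) = 2*I*sqrt(157)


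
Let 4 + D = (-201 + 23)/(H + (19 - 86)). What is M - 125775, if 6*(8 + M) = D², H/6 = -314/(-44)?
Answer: -4449884371/35378 ≈ -1.2578e+5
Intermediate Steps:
H = 471/11 (H = 6*(-314/(-44)) = 6*(-314*(-1/44)) = 6*(157/22) = 471/11 ≈ 42.818)
D = 447/133 (D = -4 + (-201 + 23)/(471/11 + (19 - 86)) = -4 - 178/(471/11 - 67) = -4 - 178/(-266/11) = -4 - 178*(-11/266) = -4 + 979/133 = 447/133 ≈ 3.3609)
M = -216421/35378 (M = -8 + (447/133)²/6 = -8 + (⅙)*(199809/17689) = -8 + 66603/35378 = -216421/35378 ≈ -6.1174)
M - 125775 = -216421/35378 - 125775 = -4449884371/35378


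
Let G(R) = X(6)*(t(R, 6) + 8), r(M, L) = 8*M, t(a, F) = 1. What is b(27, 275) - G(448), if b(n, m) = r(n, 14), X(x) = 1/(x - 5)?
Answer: 207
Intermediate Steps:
X(x) = 1/(-5 + x)
b(n, m) = 8*n
G(R) = 9 (G(R) = (1 + 8)/(-5 + 6) = 9/1 = 1*9 = 9)
b(27, 275) - G(448) = 8*27 - 1*9 = 216 - 9 = 207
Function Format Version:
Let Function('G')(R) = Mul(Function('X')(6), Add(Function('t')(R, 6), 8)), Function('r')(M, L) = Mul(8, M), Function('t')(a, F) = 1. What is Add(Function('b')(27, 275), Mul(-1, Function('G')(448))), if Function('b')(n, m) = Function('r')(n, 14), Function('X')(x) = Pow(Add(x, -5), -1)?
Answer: 207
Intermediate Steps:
Function('X')(x) = Pow(Add(-5, x), -1)
Function('b')(n, m) = Mul(8, n)
Function('G')(R) = 9 (Function('G')(R) = Mul(Pow(Add(-5, 6), -1), Add(1, 8)) = Mul(Pow(1, -1), 9) = Mul(1, 9) = 9)
Add(Function('b')(27, 275), Mul(-1, Function('G')(448))) = Add(Mul(8, 27), Mul(-1, 9)) = Add(216, -9) = 207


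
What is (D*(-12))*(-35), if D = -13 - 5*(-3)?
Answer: 840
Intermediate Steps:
D = 2 (D = -13 + 15 = 2)
(D*(-12))*(-35) = (2*(-12))*(-35) = -24*(-35) = 840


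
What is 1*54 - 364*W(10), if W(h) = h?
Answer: -3586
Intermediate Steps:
1*54 - 364*W(10) = 1*54 - 364*10 = 54 - 3640 = -3586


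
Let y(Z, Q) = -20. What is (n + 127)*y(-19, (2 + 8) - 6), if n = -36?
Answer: -1820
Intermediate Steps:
(n + 127)*y(-19, (2 + 8) - 6) = (-36 + 127)*(-20) = 91*(-20) = -1820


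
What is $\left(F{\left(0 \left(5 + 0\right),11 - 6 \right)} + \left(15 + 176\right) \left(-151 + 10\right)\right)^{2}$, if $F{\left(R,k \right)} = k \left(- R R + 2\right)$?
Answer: $724740241$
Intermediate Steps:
$F{\left(R,k \right)} = k \left(2 - R^{2}\right)$ ($F{\left(R,k \right)} = k \left(- R^{2} + 2\right) = k \left(2 - R^{2}\right)$)
$\left(F{\left(0 \left(5 + 0\right),11 - 6 \right)} + \left(15 + 176\right) \left(-151 + 10\right)\right)^{2} = \left(\left(11 - 6\right) \left(2 - \left(0 \left(5 + 0\right)\right)^{2}\right) + \left(15 + 176\right) \left(-151 + 10\right)\right)^{2} = \left(\left(11 - 6\right) \left(2 - \left(0 \cdot 5\right)^{2}\right) + 191 \left(-141\right)\right)^{2} = \left(5 \left(2 - 0^{2}\right) - 26931\right)^{2} = \left(5 \left(2 - 0\right) - 26931\right)^{2} = \left(5 \left(2 + 0\right) - 26931\right)^{2} = \left(5 \cdot 2 - 26931\right)^{2} = \left(10 - 26931\right)^{2} = \left(-26921\right)^{2} = 724740241$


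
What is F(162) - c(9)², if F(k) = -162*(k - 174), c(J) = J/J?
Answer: 1943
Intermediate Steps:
c(J) = 1
F(k) = 28188 - 162*k (F(k) = -162*(-174 + k) = 28188 - 162*k)
F(162) - c(9)² = (28188 - 162*162) - 1*1² = (28188 - 26244) - 1*1 = 1944 - 1 = 1943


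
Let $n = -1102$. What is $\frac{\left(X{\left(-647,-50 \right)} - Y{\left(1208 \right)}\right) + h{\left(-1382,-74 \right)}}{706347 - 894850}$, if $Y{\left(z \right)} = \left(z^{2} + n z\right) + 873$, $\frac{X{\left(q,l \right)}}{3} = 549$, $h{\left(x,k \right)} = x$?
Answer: $\frac{128656}{188503} \approx 0.68251$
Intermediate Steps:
$X{\left(q,l \right)} = 1647$ ($X{\left(q,l \right)} = 3 \cdot 549 = 1647$)
$Y{\left(z \right)} = 873 + z^{2} - 1102 z$ ($Y{\left(z \right)} = \left(z^{2} - 1102 z\right) + 873 = 873 + z^{2} - 1102 z$)
$\frac{\left(X{\left(-647,-50 \right)} - Y{\left(1208 \right)}\right) + h{\left(-1382,-74 \right)}}{706347 - 894850} = \frac{\left(1647 - \left(873 + 1208^{2} - 1331216\right)\right) - 1382}{706347 - 894850} = \frac{\left(1647 - \left(873 + 1459264 - 1331216\right)\right) - 1382}{-188503} = \left(\left(1647 - 128921\right) - 1382\right) \left(- \frac{1}{188503}\right) = \left(-127274 - 1382\right) \left(- \frac{1}{188503}\right) = \left(-128656\right) \left(- \frac{1}{188503}\right) = \frac{128656}{188503}$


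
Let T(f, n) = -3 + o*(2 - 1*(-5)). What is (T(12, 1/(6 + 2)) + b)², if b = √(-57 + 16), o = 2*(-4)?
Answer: (59 - I*√41)² ≈ 3440.0 - 755.57*I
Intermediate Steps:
o = -8
b = I*√41 (b = √(-41) = I*√41 ≈ 6.4031*I)
T(f, n) = -59 (T(f, n) = -3 - 8*(2 - 1*(-5)) = -3 - 8*(2 + 5) = -3 - 8*7 = -3 - 56 = -59)
(T(12, 1/(6 + 2)) + b)² = (-59 + I*√41)²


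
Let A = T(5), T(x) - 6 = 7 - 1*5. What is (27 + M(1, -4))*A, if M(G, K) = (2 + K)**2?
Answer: 248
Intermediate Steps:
T(x) = 8 (T(x) = 6 + (7 - 1*5) = 6 + (7 - 5) = 6 + 2 = 8)
A = 8
(27 + M(1, -4))*A = (27 + (2 - 4)**2)*8 = (27 + (-2)**2)*8 = (27 + 4)*8 = 31*8 = 248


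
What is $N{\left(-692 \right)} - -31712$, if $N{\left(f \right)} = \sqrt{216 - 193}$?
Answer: $31712 + \sqrt{23} \approx 31717.0$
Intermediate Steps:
$N{\left(f \right)} = \sqrt{23}$
$N{\left(-692 \right)} - -31712 = \sqrt{23} - -31712 = \sqrt{23} + 31712 = 31712 + \sqrt{23}$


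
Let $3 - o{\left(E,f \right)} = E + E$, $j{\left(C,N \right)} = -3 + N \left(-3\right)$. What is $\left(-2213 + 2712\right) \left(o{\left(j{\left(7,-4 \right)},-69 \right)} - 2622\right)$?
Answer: $-1315863$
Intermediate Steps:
$j{\left(C,N \right)} = -3 - 3 N$
$o{\left(E,f \right)} = 3 - 2 E$ ($o{\left(E,f \right)} = 3 - \left(E + E\right) = 3 - 2 E$)
$\left(-2213 + 2712\right) \left(o{\left(j{\left(7,-4 \right)},-69 \right)} - 2622\right) = \left(-2213 + 2712\right) \left(\left(3 - 2 \left(-3 - -12\right)\right) - 2622\right) = 499 \left(\left(3 - 2 \left(-3 + 12\right)\right) - 2622\right) = 499 \left(\left(3 - 18\right) - 2622\right) = 499 \left(-15 - 2622\right) = 499 \left(-2637\right) = -1315863$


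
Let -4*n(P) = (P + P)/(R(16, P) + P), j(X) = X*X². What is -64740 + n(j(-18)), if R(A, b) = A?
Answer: -94132689/1454 ≈ -64741.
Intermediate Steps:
j(X) = X³
n(P) = -P/(2*(16 + P)) (n(P) = -(P + P)/(4*(16 + P)) = -2*P/(4*(16 + P)) = -P/(2*(16 + P)))
-64740 + n(j(-18)) = -64740 - 1*(-18)³/(32 + 2*(-18)³) = -64740 - 1*(-5832)/(32 + 2*(-5832)) = -64740 - 1*(-5832)/(32 - 11664) = -64740 - 1*(-5832)/(-11632) = -64740 - 1*(-5832)*(-1/11632) = -64740 - 729/1454 = -94132689/1454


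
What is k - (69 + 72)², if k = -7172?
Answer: -27053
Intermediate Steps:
k - (69 + 72)² = -7172 - (69 + 72)² = -7172 - 1*141² = -7172 - 1*19881 = -7172 - 19881 = -27053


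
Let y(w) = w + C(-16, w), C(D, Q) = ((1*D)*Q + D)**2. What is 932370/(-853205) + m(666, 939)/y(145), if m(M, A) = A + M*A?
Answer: -910721586801/931194933281 ≈ -0.97801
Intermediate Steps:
m(M, A) = A + A*M
C(D, Q) = (D + D*Q)**2 (C(D, Q) = (D*Q + D)**2 = (D + D*Q)**2)
y(w) = w + 256*(1 + w)**2 (y(w) = w + (-16)**2*(1 + w)**2 = w + 256*(1 + w)**2)
932370/(-853205) + m(666, 939)/y(145) = 932370/(-853205) + (939*(1 + 666))/(145 + 256*(1 + 145)**2) = 932370*(-1/853205) + (939*667)/(145 + 256*146**2) = -186474/170641 + 626313/(145 + 256*21316) = -186474/170641 + 626313/(145 + 5456896) = -186474/170641 + 626313/5457041 = -910721586801/931194933281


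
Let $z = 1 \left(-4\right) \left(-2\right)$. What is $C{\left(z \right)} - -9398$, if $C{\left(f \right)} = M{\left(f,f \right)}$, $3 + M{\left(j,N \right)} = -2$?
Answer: $9393$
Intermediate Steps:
$M{\left(j,N \right)} = -5$ ($M{\left(j,N \right)} = -3 - 2 = -5$)
$z = 8$ ($z = \left(-4\right) \left(-2\right) = 8$)
$C{\left(f \right)} = -5$
$C{\left(z \right)} - -9398 = -5 - -9398 = -5 + 9398 = 9393$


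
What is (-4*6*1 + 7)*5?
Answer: -85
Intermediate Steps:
(-4*6*1 + 7)*5 = (-24*1 + 7)*5 = (-24 + 7)*5 = -17*5 = -85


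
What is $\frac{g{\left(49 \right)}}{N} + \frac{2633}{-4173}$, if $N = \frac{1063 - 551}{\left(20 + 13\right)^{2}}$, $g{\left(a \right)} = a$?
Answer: $\frac{221327357}{2136576} \approx 103.59$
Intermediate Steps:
$N = \frac{512}{1089}$ ($N = \frac{512}{33^{2}} = \frac{512}{1089} \approx 0.47016$)
$\frac{g{\left(49 \right)}}{N} + \frac{2633}{-4173} = \frac{49}{\frac{512}{1089}} + \frac{2633}{-4173} = 49 \cdot \frac{1089}{512} + 2633 \left(- \frac{1}{4173}\right) = \frac{53361}{512} - \frac{2633}{4173} = \frac{221327357}{2136576}$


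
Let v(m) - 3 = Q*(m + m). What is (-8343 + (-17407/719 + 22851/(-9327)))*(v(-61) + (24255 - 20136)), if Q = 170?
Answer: 310911068281702/2235371 ≈ 1.3909e+8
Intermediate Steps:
v(m) = 3 + 340*m (v(m) = 3 + 170*(m + m) = 3 + 170*(2*m) = 3 + 340*m)
(-8343 + (-17407/719 + 22851/(-9327)))*(v(-61) + (24255 - 20136)) = (-8343 + (-17407/719 + 22851/(-9327)))*((3 + 340*(-61)) + (24255 - 20136)) = (-8343 + (-17407*1/719 + 22851*(-1/9327)))*((3 - 20740) + 4119) = (-8343 + (-17407/719 - 7617/3109))*(-20737 + 4119) = (-8343 - 59594986/2235371)*(-16618) = -18709295239/2235371*(-16618) = 310911068281702/2235371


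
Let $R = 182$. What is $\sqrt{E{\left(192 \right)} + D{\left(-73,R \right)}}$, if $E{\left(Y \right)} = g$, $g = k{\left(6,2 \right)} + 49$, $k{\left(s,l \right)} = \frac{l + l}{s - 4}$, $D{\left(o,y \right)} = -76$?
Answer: $5 i \approx 5.0 i$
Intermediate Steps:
$k{\left(s,l \right)} = \frac{2 l}{-4 + s}$
$g = 51$ ($g = 2 \cdot 2 \frac{1}{-4 + 6} + 49 = 2 \cdot 2 \cdot \frac{1}{2} + 49 = 2 + 49 = 51$)
$E{\left(Y \right)} = 51$
$\sqrt{E{\left(192 \right)} + D{\left(-73,R \right)}} = \sqrt{51 - 76} = \sqrt{-25} = 5 i$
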